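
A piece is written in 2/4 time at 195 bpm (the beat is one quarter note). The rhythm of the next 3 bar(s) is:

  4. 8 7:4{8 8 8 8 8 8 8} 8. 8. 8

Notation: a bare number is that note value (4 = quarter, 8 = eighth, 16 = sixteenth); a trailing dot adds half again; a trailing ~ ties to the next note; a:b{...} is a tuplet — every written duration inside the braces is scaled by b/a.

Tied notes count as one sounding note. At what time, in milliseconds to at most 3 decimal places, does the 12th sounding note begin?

note 12 onset = 11/2b = 1692.308ms

1. 0.0ms @ 0 + 461.538ms (3/2)
2. 461.538ms @ 3/2 + 153.846ms (1/2)
3. 615.385ms @ 2 + 87.912ms (2/7)
4. 703.297ms @ 16/7 + 87.912ms (2/7)
5. 791.209ms @ 18/7 + 87.912ms (2/7)
6. 879.121ms @ 20/7 + 87.912ms (2/7)
7. 967.033ms @ 22/7 + 87.912ms (2/7)
8. 1054.945ms @ 24/7 + 87.912ms (2/7)
9. 1142.857ms @ 26/7 + 87.912ms (2/7)
10. 1230.769ms @ 4 + 230.769ms (3/4)
11. 1461.538ms @ 19/4 + 230.769ms (3/4)
12. 1692.308ms @ 11/2 + 153.846ms (1/2)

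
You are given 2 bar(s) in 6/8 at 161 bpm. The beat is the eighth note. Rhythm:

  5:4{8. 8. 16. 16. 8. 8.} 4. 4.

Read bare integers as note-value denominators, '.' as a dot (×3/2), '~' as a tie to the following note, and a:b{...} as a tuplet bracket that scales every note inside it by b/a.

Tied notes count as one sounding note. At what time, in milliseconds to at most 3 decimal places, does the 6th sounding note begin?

note 6 onset = 24/5b = 1788.82ms

1. 0.0ms @ 0 + 447.205ms (6/5)
2. 447.205ms @ 6/5 + 447.205ms (6/5)
3. 894.41ms @ 12/5 + 223.602ms (3/5)
4. 1118.012ms @ 3 + 223.602ms (3/5)
5. 1341.615ms @ 18/5 + 447.205ms (6/5)
6. 1788.82ms @ 24/5 + 447.205ms (6/5)
7. 2236.025ms @ 6 + 1118.012ms (3)
8. 3354.037ms @ 9 + 1118.012ms (3)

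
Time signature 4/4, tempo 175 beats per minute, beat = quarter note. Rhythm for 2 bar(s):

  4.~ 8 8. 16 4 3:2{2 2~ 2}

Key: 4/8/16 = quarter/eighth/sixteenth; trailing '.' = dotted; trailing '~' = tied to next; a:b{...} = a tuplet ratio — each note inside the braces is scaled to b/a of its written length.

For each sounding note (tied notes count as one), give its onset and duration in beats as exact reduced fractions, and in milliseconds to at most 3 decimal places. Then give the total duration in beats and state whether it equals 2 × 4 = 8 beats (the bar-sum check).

1) 0.0ms=0b +685.714ms=2b
2) 685.714ms=2b +257.143ms=3/4b
3) 942.857ms=11/4b +85.714ms=1/4b
4) 1028.571ms=3b +342.857ms=1b
5) 1371.429ms=4b +457.143ms=4/3b
6) 1828.571ms=16/3b +914.286ms=8/3b
Σ=8b of 8 (175bpm 4/4) — PASS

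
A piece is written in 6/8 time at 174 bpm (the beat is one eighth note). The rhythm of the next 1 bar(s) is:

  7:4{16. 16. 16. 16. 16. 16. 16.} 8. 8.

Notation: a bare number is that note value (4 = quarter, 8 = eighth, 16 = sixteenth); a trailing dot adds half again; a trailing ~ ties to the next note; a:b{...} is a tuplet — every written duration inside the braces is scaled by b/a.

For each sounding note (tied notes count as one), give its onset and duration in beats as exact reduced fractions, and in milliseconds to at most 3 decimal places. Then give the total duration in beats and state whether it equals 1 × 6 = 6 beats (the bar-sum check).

1) 0.0ms=0b +147.783ms=3/7b
2) 147.783ms=3/7b +147.783ms=3/7b
3) 295.567ms=6/7b +147.783ms=3/7b
4) 443.35ms=9/7b +147.783ms=3/7b
5) 591.133ms=12/7b +147.783ms=3/7b
6) 738.916ms=15/7b +147.783ms=3/7b
7) 886.7ms=18/7b +147.783ms=3/7b
8) 1034.483ms=3b +517.241ms=3/2b
9) 1551.724ms=9/2b +517.241ms=3/2b
Σ=6b of 6 (174bpm 6/8) — PASS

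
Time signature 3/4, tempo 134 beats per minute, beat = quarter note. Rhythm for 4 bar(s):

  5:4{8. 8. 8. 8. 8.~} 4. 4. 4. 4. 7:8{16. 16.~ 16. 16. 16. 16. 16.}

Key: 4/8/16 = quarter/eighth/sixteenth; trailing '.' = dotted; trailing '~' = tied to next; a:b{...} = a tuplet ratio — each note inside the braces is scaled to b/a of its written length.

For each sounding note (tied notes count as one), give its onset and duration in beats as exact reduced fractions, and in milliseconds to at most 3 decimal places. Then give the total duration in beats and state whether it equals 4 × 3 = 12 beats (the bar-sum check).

1) 0.0ms=0b +268.657ms=3/5b
2) 268.657ms=3/5b +268.657ms=3/5b
3) 537.313ms=6/5b +268.657ms=3/5b
4) 805.97ms=9/5b +268.657ms=3/5b
5) 1074.627ms=12/5b +940.299ms=21/10b
6) 2014.925ms=9/2b +671.642ms=3/2b
7) 2686.567ms=6b +671.642ms=3/2b
8) 3358.209ms=15/2b +671.642ms=3/2b
9) 4029.851ms=9b +191.898ms=3/7b
10) 4221.748ms=66/7b +383.795ms=6/7b
11) 4605.544ms=72/7b +191.898ms=3/7b
12) 4797.441ms=75/7b +191.898ms=3/7b
13) 4989.339ms=78/7b +191.898ms=3/7b
14) 5181.237ms=81/7b +191.898ms=3/7b
Σ=12b of 12 (134bpm 3/4) — PASS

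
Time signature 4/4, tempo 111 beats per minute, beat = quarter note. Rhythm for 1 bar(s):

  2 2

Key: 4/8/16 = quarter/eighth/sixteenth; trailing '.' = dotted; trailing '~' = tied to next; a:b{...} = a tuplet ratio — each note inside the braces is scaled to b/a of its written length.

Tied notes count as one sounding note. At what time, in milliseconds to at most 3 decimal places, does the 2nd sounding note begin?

1. 0.0ms @ 0 + 1081.081ms (2)
2. 1081.081ms @ 2 + 1081.081ms (2)

note 2 onset = 2b = 1081.081ms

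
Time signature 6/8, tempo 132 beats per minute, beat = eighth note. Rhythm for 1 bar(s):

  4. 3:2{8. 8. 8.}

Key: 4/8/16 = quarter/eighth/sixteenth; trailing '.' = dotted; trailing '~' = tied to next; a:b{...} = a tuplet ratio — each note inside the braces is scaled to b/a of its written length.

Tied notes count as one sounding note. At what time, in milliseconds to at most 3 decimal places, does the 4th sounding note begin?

note 4 onset = 5b = 2272.727ms

1. 0.0ms @ 0 + 1363.636ms (3)
2. 1363.636ms @ 3 + 454.545ms (1)
3. 1818.182ms @ 4 + 454.545ms (1)
4. 2272.727ms @ 5 + 454.545ms (1)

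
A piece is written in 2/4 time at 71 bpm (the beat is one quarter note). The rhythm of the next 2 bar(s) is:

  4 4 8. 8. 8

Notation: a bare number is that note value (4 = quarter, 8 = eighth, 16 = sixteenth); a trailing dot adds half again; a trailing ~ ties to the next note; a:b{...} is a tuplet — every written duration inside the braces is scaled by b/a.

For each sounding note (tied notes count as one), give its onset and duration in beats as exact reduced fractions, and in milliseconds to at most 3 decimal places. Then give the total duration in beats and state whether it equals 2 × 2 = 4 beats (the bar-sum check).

1) 0.0ms=0b +845.07ms=1b
2) 845.07ms=1b +845.07ms=1b
3) 1690.141ms=2b +633.803ms=3/4b
4) 2323.944ms=11/4b +633.803ms=3/4b
5) 2957.746ms=7/2b +422.535ms=1/2b
Σ=4b of 4 (71bpm 2/4) — PASS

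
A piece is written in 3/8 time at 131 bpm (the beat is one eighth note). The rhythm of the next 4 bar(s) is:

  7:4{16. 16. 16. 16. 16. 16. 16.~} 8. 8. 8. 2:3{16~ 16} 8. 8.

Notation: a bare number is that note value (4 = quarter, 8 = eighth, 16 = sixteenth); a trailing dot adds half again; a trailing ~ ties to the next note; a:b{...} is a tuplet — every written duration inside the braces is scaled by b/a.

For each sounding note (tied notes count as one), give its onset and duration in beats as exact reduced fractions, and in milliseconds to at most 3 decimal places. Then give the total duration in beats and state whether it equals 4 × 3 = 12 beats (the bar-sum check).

1) 0.0ms=0b +196.292ms=3/7b
2) 196.292ms=3/7b +196.292ms=3/7b
3) 392.585ms=6/7b +196.292ms=3/7b
4) 588.877ms=9/7b +196.292ms=3/7b
5) 785.169ms=12/7b +196.292ms=3/7b
6) 981.461ms=15/7b +196.292ms=3/7b
7) 1177.754ms=18/7b +883.315ms=27/14b
8) 2061.069ms=9/2b +687.023ms=3/2b
9) 2748.092ms=6b +687.023ms=3/2b
10) 3435.115ms=15/2b +687.023ms=3/2b
11) 4122.137ms=9b +687.023ms=3/2b
12) 4809.16ms=21/2b +687.023ms=3/2b
Σ=12b of 12 (131bpm 3/8) — PASS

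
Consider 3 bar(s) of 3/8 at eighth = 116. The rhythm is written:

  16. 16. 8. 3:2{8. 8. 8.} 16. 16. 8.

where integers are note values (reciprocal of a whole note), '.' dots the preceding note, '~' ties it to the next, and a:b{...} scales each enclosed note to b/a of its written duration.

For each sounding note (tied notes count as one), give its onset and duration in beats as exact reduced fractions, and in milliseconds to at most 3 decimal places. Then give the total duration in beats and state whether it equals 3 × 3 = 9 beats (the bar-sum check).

1) 0.0ms=0b +387.931ms=3/4b
2) 387.931ms=3/4b +387.931ms=3/4b
3) 775.862ms=3/2b +775.862ms=3/2b
4) 1551.724ms=3b +517.241ms=1b
5) 2068.966ms=4b +517.241ms=1b
6) 2586.207ms=5b +517.241ms=1b
7) 3103.448ms=6b +387.931ms=3/4b
8) 3491.379ms=27/4b +387.931ms=3/4b
9) 3879.31ms=15/2b +775.862ms=3/2b
Σ=9b of 9 (116bpm 3/8) — PASS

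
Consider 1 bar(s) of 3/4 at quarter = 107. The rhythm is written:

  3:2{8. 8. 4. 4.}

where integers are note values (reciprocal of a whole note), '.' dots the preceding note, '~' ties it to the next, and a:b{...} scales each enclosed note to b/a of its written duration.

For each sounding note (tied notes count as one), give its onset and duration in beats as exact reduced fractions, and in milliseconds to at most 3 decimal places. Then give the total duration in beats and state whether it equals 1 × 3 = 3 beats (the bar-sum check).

1) 0.0ms=0b +280.374ms=1/2b
2) 280.374ms=1/2b +280.374ms=1/2b
3) 560.748ms=1b +560.748ms=1b
4) 1121.495ms=2b +560.748ms=1b
Σ=3b of 3 (107bpm 3/4) — PASS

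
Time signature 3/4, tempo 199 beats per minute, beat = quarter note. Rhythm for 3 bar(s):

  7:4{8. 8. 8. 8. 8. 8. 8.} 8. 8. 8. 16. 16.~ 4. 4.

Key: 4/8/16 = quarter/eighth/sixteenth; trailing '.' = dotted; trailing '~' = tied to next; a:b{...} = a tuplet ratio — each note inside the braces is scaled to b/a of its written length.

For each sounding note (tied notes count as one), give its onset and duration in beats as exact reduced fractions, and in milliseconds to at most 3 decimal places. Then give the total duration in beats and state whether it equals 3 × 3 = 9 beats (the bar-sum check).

1) 0.0ms=0b +129.218ms=3/7b
2) 129.218ms=3/7b +129.218ms=3/7b
3) 258.435ms=6/7b +129.218ms=3/7b
4) 387.653ms=9/7b +129.218ms=3/7b
5) 516.87ms=12/7b +129.218ms=3/7b
6) 646.088ms=15/7b +129.218ms=3/7b
7) 775.305ms=18/7b +129.218ms=3/7b
8) 904.523ms=3b +226.131ms=3/4b
9) 1130.653ms=15/4b +226.131ms=3/4b
10) 1356.784ms=9/2b +226.131ms=3/4b
11) 1582.915ms=21/4b +113.065ms=3/8b
12) 1695.98ms=45/8b +565.327ms=15/8b
13) 2261.307ms=15/2b +452.261ms=3/2b
Σ=9b of 9 (199bpm 3/4) — PASS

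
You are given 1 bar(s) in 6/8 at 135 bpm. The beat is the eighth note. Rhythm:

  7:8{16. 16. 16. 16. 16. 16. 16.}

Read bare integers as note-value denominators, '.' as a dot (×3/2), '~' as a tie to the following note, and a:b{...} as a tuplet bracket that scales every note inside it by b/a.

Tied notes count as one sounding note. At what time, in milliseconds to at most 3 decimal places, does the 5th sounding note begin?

1. 0.0ms @ 0 + 380.952ms (6/7)
2. 380.952ms @ 6/7 + 380.952ms (6/7)
3. 761.905ms @ 12/7 + 380.952ms (6/7)
4. 1142.857ms @ 18/7 + 380.952ms (6/7)
5. 1523.81ms @ 24/7 + 380.952ms (6/7)
6. 1904.762ms @ 30/7 + 380.952ms (6/7)
7. 2285.714ms @ 36/7 + 380.952ms (6/7)

note 5 onset = 24/7b = 1523.81ms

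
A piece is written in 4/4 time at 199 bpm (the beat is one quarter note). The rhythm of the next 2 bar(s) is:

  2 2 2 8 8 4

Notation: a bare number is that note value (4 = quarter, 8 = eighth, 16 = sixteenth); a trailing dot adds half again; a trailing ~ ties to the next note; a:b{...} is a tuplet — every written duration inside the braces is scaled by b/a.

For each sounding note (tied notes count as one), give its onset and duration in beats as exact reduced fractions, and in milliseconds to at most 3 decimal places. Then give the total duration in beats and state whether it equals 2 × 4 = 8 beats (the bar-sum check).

1) 0.0ms=0b +603.015ms=2b
2) 603.015ms=2b +603.015ms=2b
3) 1206.03ms=4b +603.015ms=2b
4) 1809.045ms=6b +150.754ms=1/2b
5) 1959.799ms=13/2b +150.754ms=1/2b
6) 2110.553ms=7b +301.508ms=1b
Σ=8b of 8 (199bpm 4/4) — PASS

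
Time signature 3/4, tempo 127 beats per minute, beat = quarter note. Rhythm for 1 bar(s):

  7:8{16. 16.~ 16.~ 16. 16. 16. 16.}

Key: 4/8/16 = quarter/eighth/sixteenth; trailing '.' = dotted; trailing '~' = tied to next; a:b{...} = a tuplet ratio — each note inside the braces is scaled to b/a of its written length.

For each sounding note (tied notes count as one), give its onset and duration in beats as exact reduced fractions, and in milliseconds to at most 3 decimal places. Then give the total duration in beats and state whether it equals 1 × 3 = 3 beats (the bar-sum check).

1) 0.0ms=0b +202.475ms=3/7b
2) 202.475ms=3/7b +607.424ms=9/7b
3) 809.899ms=12/7b +202.475ms=3/7b
4) 1012.373ms=15/7b +202.475ms=3/7b
5) 1214.848ms=18/7b +202.475ms=3/7b
Σ=3b of 3 (127bpm 3/4) — PASS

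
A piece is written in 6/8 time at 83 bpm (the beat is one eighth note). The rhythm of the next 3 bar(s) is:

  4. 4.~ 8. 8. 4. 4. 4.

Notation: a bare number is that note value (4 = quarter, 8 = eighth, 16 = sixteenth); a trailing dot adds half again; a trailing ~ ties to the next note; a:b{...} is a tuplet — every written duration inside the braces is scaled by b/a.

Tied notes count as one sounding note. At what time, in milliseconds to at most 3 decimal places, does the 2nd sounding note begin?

1. 0.0ms @ 0 + 2168.675ms (3)
2. 2168.675ms @ 3 + 3253.012ms (9/2)
3. 5421.687ms @ 15/2 + 1084.337ms (3/2)
4. 6506.024ms @ 9 + 2168.675ms (3)
5. 8674.699ms @ 12 + 2168.675ms (3)
6. 10843.373ms @ 15 + 2168.675ms (3)

note 2 onset = 3b = 2168.675ms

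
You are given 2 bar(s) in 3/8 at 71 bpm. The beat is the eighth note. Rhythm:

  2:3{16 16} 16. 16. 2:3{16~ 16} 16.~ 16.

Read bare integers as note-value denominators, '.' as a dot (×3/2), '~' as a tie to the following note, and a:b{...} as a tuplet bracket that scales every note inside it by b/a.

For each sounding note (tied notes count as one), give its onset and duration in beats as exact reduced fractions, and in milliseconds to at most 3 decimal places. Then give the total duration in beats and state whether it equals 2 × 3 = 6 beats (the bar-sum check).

1) 0.0ms=0b +633.803ms=3/4b
2) 633.803ms=3/4b +633.803ms=3/4b
3) 1267.606ms=3/2b +633.803ms=3/4b
4) 1901.408ms=9/4b +633.803ms=3/4b
5) 2535.211ms=3b +1267.606ms=3/2b
6) 3802.817ms=9/2b +1267.606ms=3/2b
Σ=6b of 6 (71bpm 3/8) — PASS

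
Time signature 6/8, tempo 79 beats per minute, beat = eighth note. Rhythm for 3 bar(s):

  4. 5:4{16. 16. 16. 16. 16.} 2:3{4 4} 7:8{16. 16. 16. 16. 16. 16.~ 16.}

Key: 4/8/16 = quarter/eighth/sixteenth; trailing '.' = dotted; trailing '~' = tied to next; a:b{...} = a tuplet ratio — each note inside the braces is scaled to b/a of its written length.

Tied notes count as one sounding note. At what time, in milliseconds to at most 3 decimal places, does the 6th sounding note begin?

note 6 onset = 27/5b = 4101.266ms

1. 0.0ms @ 0 + 2278.481ms (3)
2. 2278.481ms @ 3 + 455.696ms (3/5)
3. 2734.177ms @ 18/5 + 455.696ms (3/5)
4. 3189.873ms @ 21/5 + 455.696ms (3/5)
5. 3645.57ms @ 24/5 + 455.696ms (3/5)
6. 4101.266ms @ 27/5 + 455.696ms (3/5)
7. 4556.962ms @ 6 + 2278.481ms (3)
8. 6835.443ms @ 9 + 2278.481ms (3)
9. 9113.924ms @ 12 + 650.995ms (6/7)
10. 9764.919ms @ 90/7 + 650.995ms (6/7)
11. 10415.913ms @ 96/7 + 650.995ms (6/7)
12. 11066.908ms @ 102/7 + 650.995ms (6/7)
13. 11717.902ms @ 108/7 + 650.995ms (6/7)
14. 12368.897ms @ 114/7 + 1301.989ms (12/7)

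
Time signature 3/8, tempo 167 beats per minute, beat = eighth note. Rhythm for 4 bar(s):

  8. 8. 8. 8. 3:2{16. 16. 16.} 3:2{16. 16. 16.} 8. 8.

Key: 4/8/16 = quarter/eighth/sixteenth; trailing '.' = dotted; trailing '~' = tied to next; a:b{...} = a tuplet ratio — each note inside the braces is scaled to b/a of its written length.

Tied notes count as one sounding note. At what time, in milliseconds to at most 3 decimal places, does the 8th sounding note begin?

1. 0.0ms @ 0 + 538.922ms (3/2)
2. 538.922ms @ 3/2 + 538.922ms (3/2)
3. 1077.844ms @ 3 + 538.922ms (3/2)
4. 1616.766ms @ 9/2 + 538.922ms (3/2)
5. 2155.689ms @ 6 + 179.641ms (1/2)
6. 2335.329ms @ 13/2 + 179.641ms (1/2)
7. 2514.97ms @ 7 + 179.641ms (1/2)
8. 2694.611ms @ 15/2 + 179.641ms (1/2)
9. 2874.251ms @ 8 + 179.641ms (1/2)
10. 3053.892ms @ 17/2 + 179.641ms (1/2)
11. 3233.533ms @ 9 + 538.922ms (3/2)
12. 3772.455ms @ 21/2 + 538.922ms (3/2)

note 8 onset = 15/2b = 2694.611ms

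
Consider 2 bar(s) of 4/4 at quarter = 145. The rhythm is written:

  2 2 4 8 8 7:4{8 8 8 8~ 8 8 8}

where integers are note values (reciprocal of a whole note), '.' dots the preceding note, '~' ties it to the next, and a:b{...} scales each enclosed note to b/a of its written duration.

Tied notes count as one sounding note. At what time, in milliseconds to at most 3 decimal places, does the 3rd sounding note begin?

note 3 onset = 4b = 1655.172ms

1. 0.0ms @ 0 + 827.586ms (2)
2. 827.586ms @ 2 + 827.586ms (2)
3. 1655.172ms @ 4 + 413.793ms (1)
4. 2068.966ms @ 5 + 206.897ms (1/2)
5. 2275.862ms @ 11/2 + 206.897ms (1/2)
6. 2482.759ms @ 6 + 118.227ms (2/7)
7. 2600.985ms @ 44/7 + 118.227ms (2/7)
8. 2719.212ms @ 46/7 + 118.227ms (2/7)
9. 2837.438ms @ 48/7 + 236.453ms (4/7)
10. 3073.892ms @ 52/7 + 118.227ms (2/7)
11. 3192.118ms @ 54/7 + 118.227ms (2/7)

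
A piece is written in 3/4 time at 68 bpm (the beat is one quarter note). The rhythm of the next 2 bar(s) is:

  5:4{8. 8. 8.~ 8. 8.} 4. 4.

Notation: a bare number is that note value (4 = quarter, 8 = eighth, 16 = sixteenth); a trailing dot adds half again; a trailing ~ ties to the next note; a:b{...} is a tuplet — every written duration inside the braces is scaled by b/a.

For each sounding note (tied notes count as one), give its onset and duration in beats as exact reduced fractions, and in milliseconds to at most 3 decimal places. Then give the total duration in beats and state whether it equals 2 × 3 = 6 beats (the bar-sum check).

1) 0.0ms=0b +529.412ms=3/5b
2) 529.412ms=3/5b +529.412ms=3/5b
3) 1058.824ms=6/5b +1058.824ms=6/5b
4) 2117.647ms=12/5b +529.412ms=3/5b
5) 2647.059ms=3b +1323.529ms=3/2b
6) 3970.588ms=9/2b +1323.529ms=3/2b
Σ=6b of 6 (68bpm 3/4) — PASS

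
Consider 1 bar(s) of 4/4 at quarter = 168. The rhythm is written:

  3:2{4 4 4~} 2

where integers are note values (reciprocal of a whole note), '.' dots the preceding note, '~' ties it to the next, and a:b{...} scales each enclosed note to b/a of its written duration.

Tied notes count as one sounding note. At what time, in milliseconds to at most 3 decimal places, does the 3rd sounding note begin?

1. 0.0ms @ 0 + 238.095ms (2/3)
2. 238.095ms @ 2/3 + 238.095ms (2/3)
3. 476.19ms @ 4/3 + 952.381ms (8/3)

note 3 onset = 4/3b = 476.19ms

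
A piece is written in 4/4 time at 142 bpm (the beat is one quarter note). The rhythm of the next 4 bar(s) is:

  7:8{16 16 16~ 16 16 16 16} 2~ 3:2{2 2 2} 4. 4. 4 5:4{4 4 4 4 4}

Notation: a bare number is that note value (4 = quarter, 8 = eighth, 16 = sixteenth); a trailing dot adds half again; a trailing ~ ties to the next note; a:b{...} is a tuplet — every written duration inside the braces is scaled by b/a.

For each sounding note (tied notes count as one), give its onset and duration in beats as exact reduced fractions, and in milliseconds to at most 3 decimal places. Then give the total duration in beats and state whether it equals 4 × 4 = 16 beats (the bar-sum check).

1) 0.0ms=0b +120.724ms=2/7b
2) 120.724ms=2/7b +120.724ms=2/7b
3) 241.449ms=4/7b +241.449ms=4/7b
4) 482.897ms=8/7b +120.724ms=2/7b
5) 603.622ms=10/7b +120.724ms=2/7b
6) 724.346ms=12/7b +120.724ms=2/7b
7) 845.07ms=2b +1408.451ms=10/3b
8) 2253.521ms=16/3b +563.38ms=4/3b
9) 2816.901ms=20/3b +563.38ms=4/3b
10) 3380.282ms=8b +633.803ms=3/2b
11) 4014.085ms=19/2b +633.803ms=3/2b
12) 4647.887ms=11b +422.535ms=1b
13) 5070.423ms=12b +338.028ms=4/5b
14) 5408.451ms=64/5b +338.028ms=4/5b
15) 5746.479ms=68/5b +338.028ms=4/5b
16) 6084.507ms=72/5b +338.028ms=4/5b
17) 6422.535ms=76/5b +338.028ms=4/5b
Σ=16b of 16 (142bpm 4/4) — PASS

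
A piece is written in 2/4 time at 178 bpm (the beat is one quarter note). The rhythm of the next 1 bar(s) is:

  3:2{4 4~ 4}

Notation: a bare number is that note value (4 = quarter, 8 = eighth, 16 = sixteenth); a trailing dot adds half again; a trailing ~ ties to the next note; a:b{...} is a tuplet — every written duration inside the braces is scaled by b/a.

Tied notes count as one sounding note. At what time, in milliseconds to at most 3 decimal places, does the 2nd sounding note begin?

1. 0.0ms @ 0 + 224.719ms (2/3)
2. 224.719ms @ 2/3 + 449.438ms (4/3)

note 2 onset = 2/3b = 224.719ms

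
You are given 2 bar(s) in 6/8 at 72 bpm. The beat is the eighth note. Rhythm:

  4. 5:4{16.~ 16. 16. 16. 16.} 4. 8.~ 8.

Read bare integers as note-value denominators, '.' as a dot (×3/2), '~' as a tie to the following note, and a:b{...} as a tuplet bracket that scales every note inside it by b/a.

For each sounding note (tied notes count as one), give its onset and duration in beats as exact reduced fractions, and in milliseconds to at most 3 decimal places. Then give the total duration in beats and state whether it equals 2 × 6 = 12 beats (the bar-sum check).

1) 0.0ms=0b +2500.0ms=3b
2) 2500.0ms=3b +1000.0ms=6/5b
3) 3500.0ms=21/5b +500.0ms=3/5b
4) 4000.0ms=24/5b +500.0ms=3/5b
5) 4500.0ms=27/5b +500.0ms=3/5b
6) 5000.0ms=6b +2500.0ms=3b
7) 7500.0ms=9b +2500.0ms=3b
Σ=12b of 12 (72bpm 6/8) — PASS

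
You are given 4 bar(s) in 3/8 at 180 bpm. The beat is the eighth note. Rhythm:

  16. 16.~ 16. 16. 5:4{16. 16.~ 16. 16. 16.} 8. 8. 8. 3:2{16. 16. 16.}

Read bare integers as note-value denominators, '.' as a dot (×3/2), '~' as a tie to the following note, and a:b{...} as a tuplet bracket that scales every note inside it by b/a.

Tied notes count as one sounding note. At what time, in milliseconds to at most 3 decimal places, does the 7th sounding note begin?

1. 0.0ms @ 0 + 250.0ms (3/4)
2. 250.0ms @ 3/4 + 500.0ms (3/2)
3. 750.0ms @ 9/4 + 250.0ms (3/4)
4. 1000.0ms @ 3 + 200.0ms (3/5)
5. 1200.0ms @ 18/5 + 400.0ms (6/5)
6. 1600.0ms @ 24/5 + 200.0ms (3/5)
7. 1800.0ms @ 27/5 + 200.0ms (3/5)
8. 2000.0ms @ 6 + 500.0ms (3/2)
9. 2500.0ms @ 15/2 + 500.0ms (3/2)
10. 3000.0ms @ 9 + 500.0ms (3/2)
11. 3500.0ms @ 21/2 + 166.667ms (1/2)
12. 3666.667ms @ 11 + 166.667ms (1/2)
13. 3833.333ms @ 23/2 + 166.667ms (1/2)

note 7 onset = 27/5b = 1800.0ms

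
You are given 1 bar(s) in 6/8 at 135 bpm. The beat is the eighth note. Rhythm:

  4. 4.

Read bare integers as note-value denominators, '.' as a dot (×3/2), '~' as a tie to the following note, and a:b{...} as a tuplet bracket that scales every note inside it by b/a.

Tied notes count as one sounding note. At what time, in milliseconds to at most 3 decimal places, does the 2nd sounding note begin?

1. 0.0ms @ 0 + 1333.333ms (3)
2. 1333.333ms @ 3 + 1333.333ms (3)

note 2 onset = 3b = 1333.333ms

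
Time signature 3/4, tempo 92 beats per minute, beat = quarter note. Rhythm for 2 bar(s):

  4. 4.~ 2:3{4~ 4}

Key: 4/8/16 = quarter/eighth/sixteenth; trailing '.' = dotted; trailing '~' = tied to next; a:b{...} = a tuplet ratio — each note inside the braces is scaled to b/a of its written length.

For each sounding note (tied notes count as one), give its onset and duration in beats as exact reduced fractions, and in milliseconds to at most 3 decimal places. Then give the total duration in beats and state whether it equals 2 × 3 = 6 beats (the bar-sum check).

1) 0.0ms=0b +978.261ms=3/2b
2) 978.261ms=3/2b +2934.783ms=9/2b
Σ=6b of 6 (92bpm 3/4) — PASS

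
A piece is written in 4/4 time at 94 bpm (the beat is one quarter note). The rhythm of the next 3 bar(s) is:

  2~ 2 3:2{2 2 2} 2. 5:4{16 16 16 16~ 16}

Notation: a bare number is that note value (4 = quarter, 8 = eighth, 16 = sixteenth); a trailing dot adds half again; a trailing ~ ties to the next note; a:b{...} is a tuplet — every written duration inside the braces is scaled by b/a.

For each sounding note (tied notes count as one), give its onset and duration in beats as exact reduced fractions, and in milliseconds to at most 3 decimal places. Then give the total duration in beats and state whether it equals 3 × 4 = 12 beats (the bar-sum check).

1) 0.0ms=0b +2553.191ms=4b
2) 2553.191ms=4b +851.064ms=4/3b
3) 3404.255ms=16/3b +851.064ms=4/3b
4) 4255.319ms=20/3b +851.064ms=4/3b
5) 5106.383ms=8b +1914.894ms=3b
6) 7021.277ms=11b +127.66ms=1/5b
7) 7148.936ms=56/5b +127.66ms=1/5b
8) 7276.596ms=57/5b +127.66ms=1/5b
9) 7404.255ms=58/5b +255.319ms=2/5b
Σ=12b of 12 (94bpm 4/4) — PASS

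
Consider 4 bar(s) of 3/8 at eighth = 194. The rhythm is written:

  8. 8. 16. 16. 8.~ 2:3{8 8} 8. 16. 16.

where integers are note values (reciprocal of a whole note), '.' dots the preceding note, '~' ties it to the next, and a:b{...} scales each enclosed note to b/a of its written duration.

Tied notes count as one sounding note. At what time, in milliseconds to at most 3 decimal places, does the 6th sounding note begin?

note 6 onset = 15/2b = 2319.588ms

1. 0.0ms @ 0 + 463.918ms (3/2)
2. 463.918ms @ 3/2 + 463.918ms (3/2)
3. 927.835ms @ 3 + 231.959ms (3/4)
4. 1159.794ms @ 15/4 + 231.959ms (3/4)
5. 1391.753ms @ 9/2 + 927.835ms (3)
6. 2319.588ms @ 15/2 + 463.918ms (3/2)
7. 2783.505ms @ 9 + 463.918ms (3/2)
8. 3247.423ms @ 21/2 + 231.959ms (3/4)
9. 3479.381ms @ 45/4 + 231.959ms (3/4)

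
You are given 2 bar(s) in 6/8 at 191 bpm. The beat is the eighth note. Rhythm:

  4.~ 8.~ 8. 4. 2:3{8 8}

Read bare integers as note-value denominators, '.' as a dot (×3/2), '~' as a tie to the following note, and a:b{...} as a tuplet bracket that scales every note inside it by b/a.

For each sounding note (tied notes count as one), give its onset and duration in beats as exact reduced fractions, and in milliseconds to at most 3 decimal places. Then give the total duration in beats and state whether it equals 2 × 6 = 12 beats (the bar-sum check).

1) 0.0ms=0b +1884.817ms=6b
2) 1884.817ms=6b +942.408ms=3b
3) 2827.225ms=9b +471.204ms=3/2b
4) 3298.429ms=21/2b +471.204ms=3/2b
Σ=12b of 12 (191bpm 6/8) — PASS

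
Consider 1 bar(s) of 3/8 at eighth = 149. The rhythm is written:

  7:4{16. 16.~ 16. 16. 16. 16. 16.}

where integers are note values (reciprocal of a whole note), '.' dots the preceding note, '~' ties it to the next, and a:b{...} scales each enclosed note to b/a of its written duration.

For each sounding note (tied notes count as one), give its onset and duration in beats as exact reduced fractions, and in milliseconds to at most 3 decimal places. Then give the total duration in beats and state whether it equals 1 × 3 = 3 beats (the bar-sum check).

1) 0.0ms=0b +172.579ms=3/7b
2) 172.579ms=3/7b +345.158ms=6/7b
3) 517.737ms=9/7b +172.579ms=3/7b
4) 690.316ms=12/7b +172.579ms=3/7b
5) 862.895ms=15/7b +172.579ms=3/7b
6) 1035.475ms=18/7b +172.579ms=3/7b
Σ=3b of 3 (149bpm 3/8) — PASS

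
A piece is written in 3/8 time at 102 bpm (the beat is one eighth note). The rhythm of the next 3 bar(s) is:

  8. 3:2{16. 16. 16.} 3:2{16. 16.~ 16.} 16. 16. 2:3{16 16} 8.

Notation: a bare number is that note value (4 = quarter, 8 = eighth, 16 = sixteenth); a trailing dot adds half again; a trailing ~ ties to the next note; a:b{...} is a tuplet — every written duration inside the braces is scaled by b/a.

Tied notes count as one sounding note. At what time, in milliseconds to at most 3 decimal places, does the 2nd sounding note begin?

note 2 onset = 3/2b = 882.353ms

1. 0.0ms @ 0 + 882.353ms (3/2)
2. 882.353ms @ 3/2 + 294.118ms (1/2)
3. 1176.471ms @ 2 + 294.118ms (1/2)
4. 1470.588ms @ 5/2 + 294.118ms (1/2)
5. 1764.706ms @ 3 + 294.118ms (1/2)
6. 2058.824ms @ 7/2 + 588.235ms (1)
7. 2647.059ms @ 9/2 + 441.176ms (3/4)
8. 3088.235ms @ 21/4 + 441.176ms (3/4)
9. 3529.412ms @ 6 + 441.176ms (3/4)
10. 3970.588ms @ 27/4 + 441.176ms (3/4)
11. 4411.765ms @ 15/2 + 882.353ms (3/2)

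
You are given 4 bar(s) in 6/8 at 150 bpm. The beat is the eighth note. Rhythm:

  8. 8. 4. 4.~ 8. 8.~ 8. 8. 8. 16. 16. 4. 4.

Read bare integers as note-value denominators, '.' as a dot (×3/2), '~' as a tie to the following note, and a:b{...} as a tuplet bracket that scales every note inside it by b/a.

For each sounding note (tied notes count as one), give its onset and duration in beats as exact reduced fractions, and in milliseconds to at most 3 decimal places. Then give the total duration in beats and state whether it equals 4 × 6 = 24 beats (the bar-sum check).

1) 0.0ms=0b +600.0ms=3/2b
2) 600.0ms=3/2b +600.0ms=3/2b
3) 1200.0ms=3b +1200.0ms=3b
4) 2400.0ms=6b +1800.0ms=9/2b
5) 4200.0ms=21/2b +1200.0ms=3b
6) 5400.0ms=27/2b +600.0ms=3/2b
7) 6000.0ms=15b +600.0ms=3/2b
8) 6600.0ms=33/2b +300.0ms=3/4b
9) 6900.0ms=69/4b +300.0ms=3/4b
10) 7200.0ms=18b +1200.0ms=3b
11) 8400.0ms=21b +1200.0ms=3b
Σ=24b of 24 (150bpm 6/8) — PASS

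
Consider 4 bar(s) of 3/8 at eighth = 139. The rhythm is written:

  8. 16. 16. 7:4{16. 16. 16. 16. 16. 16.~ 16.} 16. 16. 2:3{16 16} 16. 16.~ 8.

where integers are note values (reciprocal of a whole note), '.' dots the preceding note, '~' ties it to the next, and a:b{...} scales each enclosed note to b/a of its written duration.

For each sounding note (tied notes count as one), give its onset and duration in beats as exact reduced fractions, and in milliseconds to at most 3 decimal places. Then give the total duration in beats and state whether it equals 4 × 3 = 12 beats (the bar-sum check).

1) 0.0ms=0b +647.482ms=3/2b
2) 647.482ms=3/2b +323.741ms=3/4b
3) 971.223ms=9/4b +323.741ms=3/4b
4) 1294.964ms=3b +184.995ms=3/7b
5) 1479.959ms=24/7b +184.995ms=3/7b
6) 1664.954ms=27/7b +184.995ms=3/7b
7) 1849.949ms=30/7b +184.995ms=3/7b
8) 2034.943ms=33/7b +184.995ms=3/7b
9) 2219.938ms=36/7b +369.99ms=6/7b
10) 2589.928ms=6b +323.741ms=3/4b
11) 2913.669ms=27/4b +323.741ms=3/4b
12) 3237.41ms=15/2b +323.741ms=3/4b
13) 3561.151ms=33/4b +323.741ms=3/4b
14) 3884.892ms=9b +323.741ms=3/4b
15) 4208.633ms=39/4b +971.223ms=9/4b
Σ=12b of 12 (139bpm 3/8) — PASS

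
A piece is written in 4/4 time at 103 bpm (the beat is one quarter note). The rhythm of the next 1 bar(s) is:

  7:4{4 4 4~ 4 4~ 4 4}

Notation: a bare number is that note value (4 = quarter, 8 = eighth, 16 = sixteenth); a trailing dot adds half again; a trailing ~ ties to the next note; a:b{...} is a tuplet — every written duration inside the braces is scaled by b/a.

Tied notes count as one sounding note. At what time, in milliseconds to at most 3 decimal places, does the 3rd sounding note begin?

1. 0.0ms @ 0 + 332.871ms (4/7)
2. 332.871ms @ 4/7 + 332.871ms (4/7)
3. 665.742ms @ 8/7 + 665.742ms (8/7)
4. 1331.484ms @ 16/7 + 665.742ms (8/7)
5. 1997.226ms @ 24/7 + 332.871ms (4/7)

note 3 onset = 8/7b = 665.742ms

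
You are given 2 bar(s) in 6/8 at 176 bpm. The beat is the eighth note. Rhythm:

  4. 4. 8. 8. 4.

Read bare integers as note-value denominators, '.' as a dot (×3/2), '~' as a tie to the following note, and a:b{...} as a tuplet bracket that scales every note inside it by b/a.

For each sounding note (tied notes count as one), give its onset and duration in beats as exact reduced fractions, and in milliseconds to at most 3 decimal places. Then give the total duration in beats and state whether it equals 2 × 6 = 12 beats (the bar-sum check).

1) 0.0ms=0b +1022.727ms=3b
2) 1022.727ms=3b +1022.727ms=3b
3) 2045.455ms=6b +511.364ms=3/2b
4) 2556.818ms=15/2b +511.364ms=3/2b
5) 3068.182ms=9b +1022.727ms=3b
Σ=12b of 12 (176bpm 6/8) — PASS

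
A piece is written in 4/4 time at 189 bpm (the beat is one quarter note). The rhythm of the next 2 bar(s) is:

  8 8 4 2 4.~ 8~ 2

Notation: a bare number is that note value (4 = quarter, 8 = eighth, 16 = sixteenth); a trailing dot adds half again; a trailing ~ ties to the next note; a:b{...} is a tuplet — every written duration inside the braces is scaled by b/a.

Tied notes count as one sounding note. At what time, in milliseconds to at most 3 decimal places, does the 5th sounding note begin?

1. 0.0ms @ 0 + 158.73ms (1/2)
2. 158.73ms @ 1/2 + 158.73ms (1/2)
3. 317.46ms @ 1 + 317.46ms (1)
4. 634.921ms @ 2 + 634.921ms (2)
5. 1269.841ms @ 4 + 1269.841ms (4)

note 5 onset = 4b = 1269.841ms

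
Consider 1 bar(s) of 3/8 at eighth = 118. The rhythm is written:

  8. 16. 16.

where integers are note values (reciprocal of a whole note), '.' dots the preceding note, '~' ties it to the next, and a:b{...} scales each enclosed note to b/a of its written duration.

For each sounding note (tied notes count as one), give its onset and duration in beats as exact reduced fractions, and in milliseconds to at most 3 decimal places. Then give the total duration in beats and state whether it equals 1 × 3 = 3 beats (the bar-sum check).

1) 0.0ms=0b +762.712ms=3/2b
2) 762.712ms=3/2b +381.356ms=3/4b
3) 1144.068ms=9/4b +381.356ms=3/4b
Σ=3b of 3 (118bpm 3/8) — PASS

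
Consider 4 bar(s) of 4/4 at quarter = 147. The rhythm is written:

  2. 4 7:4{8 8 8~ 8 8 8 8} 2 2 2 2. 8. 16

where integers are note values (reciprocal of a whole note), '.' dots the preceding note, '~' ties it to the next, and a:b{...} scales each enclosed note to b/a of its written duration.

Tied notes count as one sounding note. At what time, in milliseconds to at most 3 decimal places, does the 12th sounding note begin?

1. 0.0ms @ 0 + 1224.49ms (3)
2. 1224.49ms @ 3 + 408.163ms (1)
3. 1632.653ms @ 4 + 116.618ms (2/7)
4. 1749.271ms @ 30/7 + 116.618ms (2/7)
5. 1865.889ms @ 32/7 + 233.236ms (4/7)
6. 2099.125ms @ 36/7 + 116.618ms (2/7)
7. 2215.743ms @ 38/7 + 116.618ms (2/7)
8. 2332.362ms @ 40/7 + 116.618ms (2/7)
9. 2448.98ms @ 6 + 816.327ms (2)
10. 3265.306ms @ 8 + 816.327ms (2)
11. 4081.633ms @ 10 + 816.327ms (2)
12. 4897.959ms @ 12 + 1224.49ms (3)
13. 6122.449ms @ 15 + 306.122ms (3/4)
14. 6428.571ms @ 63/4 + 102.041ms (1/4)

note 12 onset = 12b = 4897.959ms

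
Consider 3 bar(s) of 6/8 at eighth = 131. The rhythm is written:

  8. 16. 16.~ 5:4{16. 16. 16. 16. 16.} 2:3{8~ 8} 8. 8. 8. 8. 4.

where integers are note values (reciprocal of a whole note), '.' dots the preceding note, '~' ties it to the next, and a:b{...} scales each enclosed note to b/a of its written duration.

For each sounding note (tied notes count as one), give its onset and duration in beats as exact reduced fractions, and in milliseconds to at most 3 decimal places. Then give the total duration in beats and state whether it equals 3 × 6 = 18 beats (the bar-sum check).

1) 0.0ms=0b +687.023ms=3/2b
2) 687.023ms=3/2b +343.511ms=3/4b
3) 1030.534ms=9/4b +618.321ms=27/20b
4) 1648.855ms=18/5b +274.809ms=3/5b
5) 1923.664ms=21/5b +274.809ms=3/5b
6) 2198.473ms=24/5b +274.809ms=3/5b
7) 2473.282ms=27/5b +274.809ms=3/5b
8) 2748.092ms=6b +1374.046ms=3b
9) 4122.137ms=9b +687.023ms=3/2b
10) 4809.16ms=21/2b +687.023ms=3/2b
11) 5496.183ms=12b +687.023ms=3/2b
12) 6183.206ms=27/2b +687.023ms=3/2b
13) 6870.229ms=15b +1374.046ms=3b
Σ=18b of 18 (131bpm 6/8) — PASS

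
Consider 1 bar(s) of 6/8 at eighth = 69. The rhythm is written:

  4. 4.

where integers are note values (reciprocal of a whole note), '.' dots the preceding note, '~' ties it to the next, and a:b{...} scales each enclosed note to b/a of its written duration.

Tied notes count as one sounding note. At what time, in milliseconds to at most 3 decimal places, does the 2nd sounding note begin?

note 2 onset = 3b = 2608.696ms

1. 0.0ms @ 0 + 2608.696ms (3)
2. 2608.696ms @ 3 + 2608.696ms (3)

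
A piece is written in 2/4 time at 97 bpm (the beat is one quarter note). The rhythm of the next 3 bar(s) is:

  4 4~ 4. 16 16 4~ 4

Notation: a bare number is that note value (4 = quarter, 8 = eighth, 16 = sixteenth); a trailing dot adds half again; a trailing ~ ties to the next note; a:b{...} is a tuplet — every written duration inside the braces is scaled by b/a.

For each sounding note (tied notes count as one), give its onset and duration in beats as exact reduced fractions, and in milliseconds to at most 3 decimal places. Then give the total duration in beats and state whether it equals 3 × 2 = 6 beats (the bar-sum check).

1) 0.0ms=0b +618.557ms=1b
2) 618.557ms=1b +1546.392ms=5/2b
3) 2164.948ms=7/2b +154.639ms=1/4b
4) 2319.588ms=15/4b +154.639ms=1/4b
5) 2474.227ms=4b +1237.113ms=2b
Σ=6b of 6 (97bpm 2/4) — PASS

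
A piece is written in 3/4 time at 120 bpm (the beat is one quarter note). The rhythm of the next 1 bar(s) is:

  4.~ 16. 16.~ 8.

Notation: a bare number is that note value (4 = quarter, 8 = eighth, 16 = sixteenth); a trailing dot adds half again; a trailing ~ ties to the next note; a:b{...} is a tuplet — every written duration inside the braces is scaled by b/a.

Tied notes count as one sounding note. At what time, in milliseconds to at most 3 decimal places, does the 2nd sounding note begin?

1. 0.0ms @ 0 + 937.5ms (15/8)
2. 937.5ms @ 15/8 + 562.5ms (9/8)

note 2 onset = 15/8b = 937.5ms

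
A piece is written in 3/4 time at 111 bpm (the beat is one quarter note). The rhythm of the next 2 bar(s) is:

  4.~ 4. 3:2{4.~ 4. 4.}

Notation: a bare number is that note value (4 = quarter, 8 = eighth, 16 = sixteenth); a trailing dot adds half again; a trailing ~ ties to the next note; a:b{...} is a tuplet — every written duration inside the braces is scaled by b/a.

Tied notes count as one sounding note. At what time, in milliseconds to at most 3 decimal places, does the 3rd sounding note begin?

note 3 onset = 5b = 2702.703ms

1. 0.0ms @ 0 + 1621.622ms (3)
2. 1621.622ms @ 3 + 1081.081ms (2)
3. 2702.703ms @ 5 + 540.541ms (1)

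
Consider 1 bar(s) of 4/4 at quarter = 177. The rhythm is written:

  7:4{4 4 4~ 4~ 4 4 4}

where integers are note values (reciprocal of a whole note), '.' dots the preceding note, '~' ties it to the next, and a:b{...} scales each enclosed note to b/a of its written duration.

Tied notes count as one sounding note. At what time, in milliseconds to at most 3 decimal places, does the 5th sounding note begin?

note 5 onset = 24/7b = 1162.228ms

1. 0.0ms @ 0 + 193.705ms (4/7)
2. 193.705ms @ 4/7 + 193.705ms (4/7)
3. 387.409ms @ 8/7 + 581.114ms (12/7)
4. 968.523ms @ 20/7 + 193.705ms (4/7)
5. 1162.228ms @ 24/7 + 193.705ms (4/7)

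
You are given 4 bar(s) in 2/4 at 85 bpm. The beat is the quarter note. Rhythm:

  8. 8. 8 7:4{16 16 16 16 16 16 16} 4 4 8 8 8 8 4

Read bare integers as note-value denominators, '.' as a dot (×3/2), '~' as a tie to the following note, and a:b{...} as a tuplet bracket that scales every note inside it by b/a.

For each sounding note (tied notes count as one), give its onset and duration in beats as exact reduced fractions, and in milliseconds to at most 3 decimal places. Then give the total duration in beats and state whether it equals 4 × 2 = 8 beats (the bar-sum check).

1) 0.0ms=0b +529.412ms=3/4b
2) 529.412ms=3/4b +529.412ms=3/4b
3) 1058.824ms=3/2b +352.941ms=1/2b
4) 1411.765ms=2b +100.84ms=1/7b
5) 1512.605ms=15/7b +100.84ms=1/7b
6) 1613.445ms=16/7b +100.84ms=1/7b
7) 1714.286ms=17/7b +100.84ms=1/7b
8) 1815.126ms=18/7b +100.84ms=1/7b
9) 1915.966ms=19/7b +100.84ms=1/7b
10) 2016.807ms=20/7b +100.84ms=1/7b
11) 2117.647ms=3b +705.882ms=1b
12) 2823.529ms=4b +705.882ms=1b
13) 3529.412ms=5b +352.941ms=1/2b
14) 3882.353ms=11/2b +352.941ms=1/2b
15) 4235.294ms=6b +352.941ms=1/2b
16) 4588.235ms=13/2b +352.941ms=1/2b
17) 4941.176ms=7b +705.882ms=1b
Σ=8b of 8 (85bpm 2/4) — PASS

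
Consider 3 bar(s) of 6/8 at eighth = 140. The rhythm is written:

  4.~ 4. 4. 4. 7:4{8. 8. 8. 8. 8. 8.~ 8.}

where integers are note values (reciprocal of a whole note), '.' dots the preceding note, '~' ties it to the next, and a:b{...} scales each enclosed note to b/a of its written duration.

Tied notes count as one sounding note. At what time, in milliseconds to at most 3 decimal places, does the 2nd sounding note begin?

note 2 onset = 6b = 2571.429ms

1. 0.0ms @ 0 + 2571.429ms (6)
2. 2571.429ms @ 6 + 1285.714ms (3)
3. 3857.143ms @ 9 + 1285.714ms (3)
4. 5142.857ms @ 12 + 367.347ms (6/7)
5. 5510.204ms @ 90/7 + 367.347ms (6/7)
6. 5877.551ms @ 96/7 + 367.347ms (6/7)
7. 6244.898ms @ 102/7 + 367.347ms (6/7)
8. 6612.245ms @ 108/7 + 367.347ms (6/7)
9. 6979.592ms @ 114/7 + 734.694ms (12/7)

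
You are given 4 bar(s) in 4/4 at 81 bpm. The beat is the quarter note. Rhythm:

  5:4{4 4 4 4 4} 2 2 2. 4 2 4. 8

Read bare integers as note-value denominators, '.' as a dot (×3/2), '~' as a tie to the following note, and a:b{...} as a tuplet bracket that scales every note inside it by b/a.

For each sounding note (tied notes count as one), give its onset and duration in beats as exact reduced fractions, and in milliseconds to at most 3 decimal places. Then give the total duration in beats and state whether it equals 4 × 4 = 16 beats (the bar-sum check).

1) 0.0ms=0b +592.593ms=4/5b
2) 592.593ms=4/5b +592.593ms=4/5b
3) 1185.185ms=8/5b +592.593ms=4/5b
4) 1777.778ms=12/5b +592.593ms=4/5b
5) 2370.37ms=16/5b +592.593ms=4/5b
6) 2962.963ms=4b +1481.481ms=2b
7) 4444.444ms=6b +1481.481ms=2b
8) 5925.926ms=8b +2222.222ms=3b
9) 8148.148ms=11b +740.741ms=1b
10) 8888.889ms=12b +1481.481ms=2b
11) 10370.37ms=14b +1111.111ms=3/2b
12) 11481.481ms=31/2b +370.37ms=1/2b
Σ=16b of 16 (81bpm 4/4) — PASS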